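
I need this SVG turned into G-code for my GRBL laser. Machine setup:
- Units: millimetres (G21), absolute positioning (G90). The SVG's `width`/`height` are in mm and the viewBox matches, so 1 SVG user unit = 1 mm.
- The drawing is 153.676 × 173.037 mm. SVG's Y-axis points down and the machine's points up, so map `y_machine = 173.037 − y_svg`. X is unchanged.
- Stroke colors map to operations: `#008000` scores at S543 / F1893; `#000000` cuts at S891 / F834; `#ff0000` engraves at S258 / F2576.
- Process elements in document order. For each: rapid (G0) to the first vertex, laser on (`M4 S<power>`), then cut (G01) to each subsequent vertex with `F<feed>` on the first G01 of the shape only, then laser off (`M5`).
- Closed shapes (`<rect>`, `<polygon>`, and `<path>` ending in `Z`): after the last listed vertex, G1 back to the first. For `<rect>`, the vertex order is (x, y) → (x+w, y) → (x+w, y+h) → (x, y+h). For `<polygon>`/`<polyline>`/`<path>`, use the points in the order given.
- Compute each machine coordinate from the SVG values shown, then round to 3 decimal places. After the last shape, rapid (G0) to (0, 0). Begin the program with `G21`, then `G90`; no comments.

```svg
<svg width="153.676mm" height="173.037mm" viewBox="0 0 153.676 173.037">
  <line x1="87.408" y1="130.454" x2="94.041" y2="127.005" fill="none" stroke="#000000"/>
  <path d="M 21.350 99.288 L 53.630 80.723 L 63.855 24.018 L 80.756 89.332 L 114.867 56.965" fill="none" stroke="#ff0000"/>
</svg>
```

viewBox `0 0 153.676 173.037` with mm width/height → 1 unit = 1 mm. Flip: y_m = 173.037 − y_svg.

**Shape 1** — `<line>` line segment, stroke `#000000` → cut (S891, F834). Machine vertices: (87.408,42.583) → (94.041,46.032). Open path.

**Shape 2** — `<path>` open polyline, stroke `#ff0000` → engrave (S258, F2576). Machine vertices: (21.350,73.749) → (53.630,92.314) → (63.855,149.019) → (80.756,83.705) → (114.867,116.072). Open path.

G21
G90
G0 X87.408 Y42.583
M4 S891
G01 X94.041 Y46.032 F834
M5
G0 X21.350 Y73.749
M4 S258
G01 X53.630 Y92.314 F2576
G01 X63.855 Y149.019
G01 X80.756 Y83.705
G01 X114.867 Y116.072
M5
G0 X0.000 Y0.000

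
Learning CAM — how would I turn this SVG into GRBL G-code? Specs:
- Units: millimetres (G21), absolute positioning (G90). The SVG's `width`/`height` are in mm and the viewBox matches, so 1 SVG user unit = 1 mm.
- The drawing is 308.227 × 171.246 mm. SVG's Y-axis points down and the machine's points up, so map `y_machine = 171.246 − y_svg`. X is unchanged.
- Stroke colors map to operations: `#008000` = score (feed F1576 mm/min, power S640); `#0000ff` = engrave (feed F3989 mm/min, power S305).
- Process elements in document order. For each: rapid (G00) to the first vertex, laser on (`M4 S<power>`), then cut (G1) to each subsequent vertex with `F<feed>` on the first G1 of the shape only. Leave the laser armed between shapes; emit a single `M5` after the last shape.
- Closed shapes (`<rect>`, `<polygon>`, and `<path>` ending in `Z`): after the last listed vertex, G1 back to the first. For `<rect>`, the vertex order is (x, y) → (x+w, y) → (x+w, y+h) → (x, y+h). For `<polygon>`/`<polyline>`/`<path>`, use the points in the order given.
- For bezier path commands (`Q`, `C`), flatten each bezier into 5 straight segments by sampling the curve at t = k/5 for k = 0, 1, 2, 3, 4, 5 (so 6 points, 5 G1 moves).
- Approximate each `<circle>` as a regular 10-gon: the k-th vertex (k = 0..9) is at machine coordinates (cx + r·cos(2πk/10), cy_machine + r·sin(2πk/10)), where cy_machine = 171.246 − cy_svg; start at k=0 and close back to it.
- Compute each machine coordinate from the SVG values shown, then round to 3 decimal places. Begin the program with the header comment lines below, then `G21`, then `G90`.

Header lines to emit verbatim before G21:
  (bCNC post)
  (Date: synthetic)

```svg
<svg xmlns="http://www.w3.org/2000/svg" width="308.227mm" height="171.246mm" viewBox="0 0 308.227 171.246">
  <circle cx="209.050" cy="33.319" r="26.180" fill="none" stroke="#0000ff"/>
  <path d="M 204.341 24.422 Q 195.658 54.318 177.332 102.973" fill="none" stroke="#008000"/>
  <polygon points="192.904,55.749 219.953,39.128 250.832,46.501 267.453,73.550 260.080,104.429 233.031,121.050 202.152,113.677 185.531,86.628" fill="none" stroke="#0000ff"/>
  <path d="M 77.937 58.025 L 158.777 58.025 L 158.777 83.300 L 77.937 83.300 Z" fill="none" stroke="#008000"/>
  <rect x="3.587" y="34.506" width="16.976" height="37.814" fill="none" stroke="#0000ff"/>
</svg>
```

1 u = 1 mm; y_m = 171.246 − y.

[1] `<circle>` circle, #0000ff→engrave S305 F3989: (235.230,137.927) → (230.230,153.315) → (217.140,162.826) → (200.960,162.826) → (187.870,153.315) → (182.870,137.927) → (187.870,122.539) → (200.960,113.028) → (217.140,113.028) → (230.230,122.539) → (235.230,137.927) (closed)

[2] `<path>` quadratic bezier, #008000→score S640 F1576: (204.341,146.824) → (200.482,134.115) → (195.852,119.906) → (190.450,104.196) → (184.277,86.985) → (177.332,68.273)

[3] `<polygon>` regular polygon, #0000ff→engrave S305 F3989: (192.904,115.497) → (219.953,132.118) → (250.832,124.745) → (267.453,97.696) → (260.080,66.817) → (233.031,50.196) → (202.152,57.569) → (185.531,84.618) → (192.904,115.497) (closed)

[4] `<path>` rectangle, #008000→score S640 F1576: (77.937,113.221) → (158.777,113.221) → (158.777,87.946) → (77.937,87.946) → (77.937,113.221) (closed)

[5] `<rect>` rectangle, #0000ff→engrave S305 F3989: (3.587,136.740) → (20.563,136.740) → (20.563,98.926) → (3.587,98.926) → (3.587,136.740) (closed)

(bCNC post)
(Date: synthetic)
G21
G90
G00 X235.230 Y137.927
M4 S305
G1 X230.230 Y153.315 F3989
G1 X217.140 Y162.826
G1 X200.960 Y162.826
G1 X187.870 Y153.315
G1 X182.870 Y137.927
G1 X187.870 Y122.539
G1 X200.960 Y113.028
G1 X217.140 Y113.028
G1 X230.230 Y122.539
G1 X235.230 Y137.927
G00 X204.341 Y146.824
M4 S640
G1 X200.482 Y134.115 F1576
G1 X195.852 Y119.906
G1 X190.450 Y104.196
G1 X184.277 Y86.985
G1 X177.332 Y68.273
G00 X192.904 Y115.497
M4 S305
G1 X219.953 Y132.118 F3989
G1 X250.832 Y124.745
G1 X267.453 Y97.696
G1 X260.080 Y66.817
G1 X233.031 Y50.196
G1 X202.152 Y57.569
G1 X185.531 Y84.618
G1 X192.904 Y115.497
G00 X77.937 Y113.221
M4 S640
G1 X158.777 Y113.221 F1576
G1 X158.777 Y87.946
G1 X77.937 Y87.946
G1 X77.937 Y113.221
G00 X3.587 Y136.740
M4 S305
G1 X20.563 Y136.740 F3989
G1 X20.563 Y98.926
G1 X3.587 Y98.926
G1 X3.587 Y136.740
M5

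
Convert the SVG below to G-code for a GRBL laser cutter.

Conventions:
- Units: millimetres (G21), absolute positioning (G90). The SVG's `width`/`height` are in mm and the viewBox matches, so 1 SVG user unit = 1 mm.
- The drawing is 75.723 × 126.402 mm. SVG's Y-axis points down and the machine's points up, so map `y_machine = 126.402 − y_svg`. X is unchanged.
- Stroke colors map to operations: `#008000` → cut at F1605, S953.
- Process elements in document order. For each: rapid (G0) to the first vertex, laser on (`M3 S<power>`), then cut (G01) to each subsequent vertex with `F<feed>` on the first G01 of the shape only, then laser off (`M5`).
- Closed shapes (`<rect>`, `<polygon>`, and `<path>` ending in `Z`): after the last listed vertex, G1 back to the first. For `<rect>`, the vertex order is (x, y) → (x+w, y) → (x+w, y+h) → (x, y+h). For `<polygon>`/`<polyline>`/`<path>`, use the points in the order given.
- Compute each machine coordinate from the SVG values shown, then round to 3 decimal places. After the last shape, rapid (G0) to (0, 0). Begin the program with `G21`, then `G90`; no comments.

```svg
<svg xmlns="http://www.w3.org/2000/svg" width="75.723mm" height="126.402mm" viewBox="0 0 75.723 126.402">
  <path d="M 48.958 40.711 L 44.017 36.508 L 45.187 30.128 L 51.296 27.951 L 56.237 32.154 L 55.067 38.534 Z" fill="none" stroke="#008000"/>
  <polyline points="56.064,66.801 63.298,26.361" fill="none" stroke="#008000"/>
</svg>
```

G21
G90
G0 X48.958 Y85.691
M3 S953
G01 X44.017 Y89.894 F1605
G01 X45.187 Y96.274
G01 X51.296 Y98.451
G01 X56.237 Y94.248
G01 X55.067 Y87.868
G01 X48.958 Y85.691
M5
G0 X56.064 Y59.601
M3 S953
G01 X63.298 Y100.041 F1605
M5
G0 X0.000 Y0.000

1 u = 1 mm; y_m = 126.402 − y.

[1] `<path>` regular polygon, #008000→cut S953 F1605: (48.958,85.691) → (44.017,89.894) → (45.187,96.274) → (51.296,98.451) → (56.237,94.248) → (55.067,87.868) → (48.958,85.691) (closed)

[2] `<polyline>` line segment, #008000→cut S953 F1605: (56.064,59.601) → (63.298,100.041)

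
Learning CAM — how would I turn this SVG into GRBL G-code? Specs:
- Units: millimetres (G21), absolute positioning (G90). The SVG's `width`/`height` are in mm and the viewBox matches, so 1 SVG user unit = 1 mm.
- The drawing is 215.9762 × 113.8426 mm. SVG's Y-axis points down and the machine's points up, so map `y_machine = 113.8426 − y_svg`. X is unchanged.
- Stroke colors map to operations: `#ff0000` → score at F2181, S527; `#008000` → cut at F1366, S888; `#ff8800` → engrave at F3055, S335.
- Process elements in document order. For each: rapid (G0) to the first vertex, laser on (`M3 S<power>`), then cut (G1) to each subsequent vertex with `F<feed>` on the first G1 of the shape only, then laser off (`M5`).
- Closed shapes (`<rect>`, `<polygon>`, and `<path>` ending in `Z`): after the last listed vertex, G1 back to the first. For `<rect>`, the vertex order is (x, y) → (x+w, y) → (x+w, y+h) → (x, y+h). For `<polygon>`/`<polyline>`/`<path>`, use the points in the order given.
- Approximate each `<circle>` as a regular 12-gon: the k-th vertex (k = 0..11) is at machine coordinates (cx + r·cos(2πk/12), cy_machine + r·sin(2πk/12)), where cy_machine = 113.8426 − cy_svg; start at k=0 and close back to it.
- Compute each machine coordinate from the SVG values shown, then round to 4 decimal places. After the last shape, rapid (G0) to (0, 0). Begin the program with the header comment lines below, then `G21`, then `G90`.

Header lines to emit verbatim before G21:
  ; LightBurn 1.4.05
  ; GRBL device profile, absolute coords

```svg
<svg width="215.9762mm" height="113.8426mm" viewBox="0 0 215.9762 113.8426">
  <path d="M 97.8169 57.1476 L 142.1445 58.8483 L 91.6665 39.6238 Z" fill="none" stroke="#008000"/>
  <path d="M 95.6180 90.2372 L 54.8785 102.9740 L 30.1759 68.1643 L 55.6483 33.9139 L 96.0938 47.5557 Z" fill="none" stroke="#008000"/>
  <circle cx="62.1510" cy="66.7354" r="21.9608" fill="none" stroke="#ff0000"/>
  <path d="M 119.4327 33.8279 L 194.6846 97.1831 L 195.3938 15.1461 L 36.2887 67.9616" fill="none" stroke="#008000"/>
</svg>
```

; LightBurn 1.4.05
; GRBL device profile, absolute coords
G21
G90
G0 X97.8169 Y56.6950
M3 S888
G1 X142.1445 Y54.9943 F1366
G1 X91.6665 Y74.2188
G1 X97.8169 Y56.6950
M5
G0 X95.6180 Y23.6054
M3 S888
G1 X54.8785 Y10.8686 F1366
G1 X30.1759 Y45.6783
G1 X55.6483 Y79.9287
G1 X96.0938 Y66.2869
G1 X95.6180 Y23.6054
M5
G0 X84.1118 Y47.1072
M3 S527
G1 X81.1696 Y58.0876 F2181
G1 X73.1314 Y66.1258
G1 X62.1510 Y69.0680
G1 X51.1706 Y66.1258
G1 X43.1324 Y58.0876
G1 X40.1902 Y47.1072
G1 X43.1324 Y36.1268
G1 X51.1706 Y28.0886
G1 X62.1510 Y25.1464
G1 X73.1314 Y28.0886
G1 X81.1696 Y36.1268
G1 X84.1118 Y47.1072
M5
G0 X119.4327 Y80.0147
M3 S888
G1 X194.6846 Y16.6595 F1366
G1 X195.3938 Y98.6965
G1 X36.2887 Y45.8810
M5
G0 X0.0000 Y0.0000

viewBox `0 0 215.9762 113.8426` with mm width/height → 1 unit = 1 mm. Flip: y_m = 113.8426 − y_svg.

**Shape 1** — `<path>` closed polygon, stroke `#008000` → cut (S888, F1366). Machine vertices: (97.8169,56.6950) → (142.1445,54.9943) → (91.6665,74.2188) → (97.8169,56.6950). Closed: final G1 returns to the first vertex.

**Shape 2** — `<path>` regular polygon, stroke `#008000` → cut (S888, F1366). Machine vertices: (95.6180,23.6054) → (54.8785,10.8686) → (30.1759,45.6783) → (55.6483,79.9287) → (96.0938,66.2869) → (95.6180,23.6054). Closed: final G1 returns to the first vertex.

**Shape 3** — `<circle>` circle, stroke `#ff0000` → score (S527, F2181). Machine vertices: (84.1118,47.1072) → (81.1696,58.0876) → (73.1314,66.1258) → (62.1510,69.0680) → (51.1706,66.1258) → (43.1324,58.0876) → (40.1902,47.1072) → (43.1324,36.1268) → (51.1706,28.0886) → (62.1510,25.1464) → (73.1314,28.0886) → (81.1696,36.1268) → (84.1118,47.1072). Closed: final G1 returns to the first vertex.

**Shape 4** — `<path>` open polyline, stroke `#008000` → cut (S888, F1366). Machine vertices: (119.4327,80.0147) → (194.6846,16.6595) → (195.3938,98.6965) → (36.2887,45.8810). Open path.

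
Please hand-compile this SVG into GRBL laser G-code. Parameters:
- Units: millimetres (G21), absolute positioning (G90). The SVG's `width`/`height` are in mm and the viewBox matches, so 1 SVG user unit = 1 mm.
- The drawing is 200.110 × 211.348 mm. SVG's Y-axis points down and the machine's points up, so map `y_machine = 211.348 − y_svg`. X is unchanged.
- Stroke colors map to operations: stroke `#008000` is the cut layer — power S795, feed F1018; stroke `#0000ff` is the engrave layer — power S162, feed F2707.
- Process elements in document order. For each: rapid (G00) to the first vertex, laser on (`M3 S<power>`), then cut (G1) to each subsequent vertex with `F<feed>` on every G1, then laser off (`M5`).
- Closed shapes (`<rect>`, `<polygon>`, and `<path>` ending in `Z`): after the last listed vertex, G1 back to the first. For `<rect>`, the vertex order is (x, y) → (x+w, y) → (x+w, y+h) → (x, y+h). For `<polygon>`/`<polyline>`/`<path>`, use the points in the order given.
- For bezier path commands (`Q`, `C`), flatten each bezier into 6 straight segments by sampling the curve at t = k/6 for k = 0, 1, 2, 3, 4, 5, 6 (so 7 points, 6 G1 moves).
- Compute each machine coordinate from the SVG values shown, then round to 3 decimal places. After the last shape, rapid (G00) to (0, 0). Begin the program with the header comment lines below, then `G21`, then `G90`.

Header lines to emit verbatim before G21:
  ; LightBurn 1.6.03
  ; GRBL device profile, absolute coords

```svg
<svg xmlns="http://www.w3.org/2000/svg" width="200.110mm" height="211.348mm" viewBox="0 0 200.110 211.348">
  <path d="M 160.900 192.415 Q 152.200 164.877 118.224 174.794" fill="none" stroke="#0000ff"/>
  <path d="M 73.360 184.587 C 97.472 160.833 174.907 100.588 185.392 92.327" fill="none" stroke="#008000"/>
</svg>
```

; LightBurn 1.6.03
; GRBL device profile, absolute coords
G21
G90
G00 X160.900 Y18.933
M3 S162
G1 X157.298 Y27.072 F2707
G1 X152.292 Y33.130 F2707
G1 X145.881 Y37.107 F2707
G1 X138.066 Y39.004 F2707
G1 X128.847 Y38.819 F2707
G1 X118.224 Y36.554 F2707
M5
G00 X73.360 Y26.761
M3 S795
G1 X89.303 Y41.269 F1018
G1 X110.792 Y59.402 F1018
G1 X134.486 Y78.701 F1018
G1 X157.045 Y96.709 F1018
G1 X175.127 Y110.968 F1018
G1 X185.392 Y119.021 F1018
M5
G00 X0.000 Y0.000

1 u = 1 mm; y_m = 211.348 − y.

[1] `<path>` quadratic bezier, #0000ff→engrave S162 F2707: (160.900,18.933) → (157.298,27.072) → (152.292,33.130) → (145.881,37.107) → (138.066,39.004) → (128.847,38.819) → (118.224,36.554)

[2] `<path>` cubic bezier, #008000→cut S795 F1018: (73.360,26.761) → (89.303,41.269) → (110.792,59.402) → (134.486,78.701) → (157.045,96.709) → (175.127,110.968) → (185.392,119.021)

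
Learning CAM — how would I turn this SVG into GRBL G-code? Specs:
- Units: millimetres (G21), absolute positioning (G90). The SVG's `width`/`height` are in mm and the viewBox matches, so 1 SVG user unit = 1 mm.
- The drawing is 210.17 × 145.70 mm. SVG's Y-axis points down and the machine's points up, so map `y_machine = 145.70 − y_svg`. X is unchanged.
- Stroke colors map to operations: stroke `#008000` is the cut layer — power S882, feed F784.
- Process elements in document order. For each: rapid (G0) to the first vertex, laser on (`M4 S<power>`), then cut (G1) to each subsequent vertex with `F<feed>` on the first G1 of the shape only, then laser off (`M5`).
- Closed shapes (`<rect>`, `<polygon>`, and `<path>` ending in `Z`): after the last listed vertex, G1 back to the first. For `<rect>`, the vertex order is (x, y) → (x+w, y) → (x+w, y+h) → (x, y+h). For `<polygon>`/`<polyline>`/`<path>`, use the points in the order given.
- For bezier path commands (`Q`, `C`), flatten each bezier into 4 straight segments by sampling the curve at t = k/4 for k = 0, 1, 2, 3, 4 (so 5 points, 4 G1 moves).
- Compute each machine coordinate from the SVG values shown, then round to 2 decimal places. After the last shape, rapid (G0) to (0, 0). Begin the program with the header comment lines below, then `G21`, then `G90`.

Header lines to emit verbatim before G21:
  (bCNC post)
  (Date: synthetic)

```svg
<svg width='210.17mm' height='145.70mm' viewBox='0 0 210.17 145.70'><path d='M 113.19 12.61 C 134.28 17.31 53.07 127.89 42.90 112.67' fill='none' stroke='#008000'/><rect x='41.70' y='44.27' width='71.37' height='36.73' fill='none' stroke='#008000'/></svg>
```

(bCNC post)
(Date: synthetic)
G21
G90
G0 X113.19 Y133.09
M4 S882
G1 X112.53 Y113.33 F784
G1 X89.77 Y75.59
G1 X61.14 Y41.58
G1 X42.90 Y33.03
M5
G0 X41.70 Y101.43
M4 S882
G1 X113.07 Y101.43 F784
G1 X113.07 Y64.70
G1 X41.70 Y64.70
G1 X41.70 Y101.43
M5
G0 X0.00 Y0.00

Since the viewBox matches the mm dimensions, user units are millimetres directly. The only transform is the Y-flip y_m = 145.70 − y_svg.

Shape 1 is a cubic bezier drawn with `<path>`. Its stroke #008000 means cut at S882, F784. After flipping Y the toolpath is (113.19,133.09) → (112.53,113.33) → (89.77,75.59) → (61.14,41.58) → (42.90,33.03).

Shape 2 is a rectangle drawn with `<rect>`. Its stroke #008000 means cut at S882, F784. After flipping Y the toolpath is (41.70,101.43) → (113.07,101.43) → (113.07,64.70) → (41.70,64.70) → (41.70,101.43), returning to the start.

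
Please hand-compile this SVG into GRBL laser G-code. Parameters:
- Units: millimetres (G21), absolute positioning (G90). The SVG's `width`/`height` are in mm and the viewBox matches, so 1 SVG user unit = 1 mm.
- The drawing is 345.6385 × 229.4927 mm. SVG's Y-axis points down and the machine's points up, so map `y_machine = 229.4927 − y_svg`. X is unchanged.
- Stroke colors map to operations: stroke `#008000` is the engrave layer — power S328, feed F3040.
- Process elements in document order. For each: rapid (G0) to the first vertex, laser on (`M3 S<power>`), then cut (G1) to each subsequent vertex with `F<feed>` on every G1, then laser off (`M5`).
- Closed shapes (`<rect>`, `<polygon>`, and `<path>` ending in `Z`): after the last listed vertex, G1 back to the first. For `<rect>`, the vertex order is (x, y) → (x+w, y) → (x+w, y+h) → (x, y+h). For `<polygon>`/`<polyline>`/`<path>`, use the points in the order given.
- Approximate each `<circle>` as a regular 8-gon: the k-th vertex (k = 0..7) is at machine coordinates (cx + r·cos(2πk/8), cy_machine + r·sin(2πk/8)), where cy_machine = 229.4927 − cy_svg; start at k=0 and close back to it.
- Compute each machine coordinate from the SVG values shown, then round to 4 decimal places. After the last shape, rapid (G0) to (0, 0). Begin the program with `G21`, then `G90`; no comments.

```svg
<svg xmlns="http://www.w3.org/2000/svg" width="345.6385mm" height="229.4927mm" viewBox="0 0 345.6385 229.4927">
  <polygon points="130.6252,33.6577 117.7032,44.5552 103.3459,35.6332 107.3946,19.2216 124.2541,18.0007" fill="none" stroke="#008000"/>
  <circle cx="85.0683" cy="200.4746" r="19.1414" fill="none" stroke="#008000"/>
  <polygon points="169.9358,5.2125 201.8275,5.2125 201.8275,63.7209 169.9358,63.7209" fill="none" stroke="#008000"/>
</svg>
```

Since the viewBox matches the mm dimensions, user units are millimetres directly. The only transform is the Y-flip y_m = 229.4927 − y_svg.

Shape 1 is a regular polygon drawn with `<polygon>`. Its stroke #008000 means engrave at S328, F3040. After flipping Y the toolpath is (130.6252,195.8350) → (117.7032,184.9375) → (103.3459,193.8595) → (107.3946,210.2711) → (124.2541,211.4920) → (130.6252,195.8350), returning to the start.

Shape 2 is a circle drawn with `<circle>`. Its stroke #008000 means engrave at S328, F3040. After flipping Y the toolpath is (104.2097,29.0181) → (98.6033,42.5531) → (85.0683,48.1595) → (71.5333,42.5531) → (65.9269,29.0181) → (71.5333,15.4831) → (85.0683,9.8767) → (98.6033,15.4831) → (104.2097,29.0181), returning to the start.

Shape 3 is a rectangle drawn with `<polygon>`. Its stroke #008000 means engrave at S328, F3040. After flipping Y the toolpath is (169.9358,224.2802) → (201.8275,224.2802) → (201.8275,165.7718) → (169.9358,165.7718) → (169.9358,224.2802), returning to the start.

G21
G90
G0 X130.6252 Y195.8350
M3 S328
G1 X117.7032 Y184.9375 F3040
G1 X103.3459 Y193.8595 F3040
G1 X107.3946 Y210.2711 F3040
G1 X124.2541 Y211.4920 F3040
G1 X130.6252 Y195.8350 F3040
M5
G0 X104.2097 Y29.0181
M3 S328
G1 X98.6033 Y42.5531 F3040
G1 X85.0683 Y48.1595 F3040
G1 X71.5333 Y42.5531 F3040
G1 X65.9269 Y29.0181 F3040
G1 X71.5333 Y15.4831 F3040
G1 X85.0683 Y9.8767 F3040
G1 X98.6033 Y15.4831 F3040
G1 X104.2097 Y29.0181 F3040
M5
G0 X169.9358 Y224.2802
M3 S328
G1 X201.8275 Y224.2802 F3040
G1 X201.8275 Y165.7718 F3040
G1 X169.9358 Y165.7718 F3040
G1 X169.9358 Y224.2802 F3040
M5
G0 X0.0000 Y0.0000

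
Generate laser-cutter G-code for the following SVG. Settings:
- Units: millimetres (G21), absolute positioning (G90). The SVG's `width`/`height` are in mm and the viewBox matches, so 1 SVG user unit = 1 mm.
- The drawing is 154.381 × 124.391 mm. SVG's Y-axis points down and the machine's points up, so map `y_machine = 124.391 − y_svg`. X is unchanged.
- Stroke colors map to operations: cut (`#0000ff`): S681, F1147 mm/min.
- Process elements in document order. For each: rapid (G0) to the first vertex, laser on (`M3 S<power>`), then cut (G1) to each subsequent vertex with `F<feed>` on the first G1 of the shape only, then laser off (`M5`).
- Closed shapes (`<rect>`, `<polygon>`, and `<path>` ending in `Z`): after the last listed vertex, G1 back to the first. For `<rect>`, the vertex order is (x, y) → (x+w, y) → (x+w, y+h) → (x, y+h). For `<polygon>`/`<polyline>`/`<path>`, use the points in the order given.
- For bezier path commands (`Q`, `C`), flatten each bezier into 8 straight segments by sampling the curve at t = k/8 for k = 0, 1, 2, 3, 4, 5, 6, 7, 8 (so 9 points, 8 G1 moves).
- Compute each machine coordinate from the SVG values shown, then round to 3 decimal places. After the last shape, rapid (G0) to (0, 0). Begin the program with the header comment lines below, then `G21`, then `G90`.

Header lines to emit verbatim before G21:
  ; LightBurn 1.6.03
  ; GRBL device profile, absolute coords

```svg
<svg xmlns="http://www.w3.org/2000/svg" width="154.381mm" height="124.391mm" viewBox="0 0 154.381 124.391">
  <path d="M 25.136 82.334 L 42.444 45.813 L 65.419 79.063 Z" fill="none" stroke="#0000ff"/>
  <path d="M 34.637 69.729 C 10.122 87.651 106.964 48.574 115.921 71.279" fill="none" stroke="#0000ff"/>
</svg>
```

; LightBurn 1.6.03
; GRBL device profile, absolute coords
G21
G90
G0 X25.136 Y42.057
M3 S681
G1 X42.444 Y78.578 F1147
G1 X65.419 Y45.328
G1 X25.136 Y42.057
M5
G0 X34.637 Y54.662
M3 S681
G1 X30.724 Y50.381 F1147
G1 X35.736 Y50.052
G1 X47.221 Y52.282
G1 X62.727 Y55.681
G1 X79.802 Y58.855
G1 X95.994 Y60.413
G1 X108.851 Y58.962
G1 X115.921 Y53.112
M5
G0 X0.000 Y0.000

viewBox `0 0 154.381 124.391` with mm width/height → 1 unit = 1 mm. Flip: y_m = 124.391 − y_svg.

**Shape 1** — `<path>` regular polygon, stroke `#0000ff` → cut (S681, F1147). Machine vertices: (25.136,42.057) → (42.444,78.578) → (65.419,45.328) → (25.136,42.057). Closed: final G1 returns to the first vertex.

**Shape 2** — `<path>` cubic bezier, stroke `#0000ff` → cut (S681, F1147). Control points (SVG): P0=(34.637,69.729), P1=(10.122,87.651), P2=(106.964,48.574), P3=(115.921,71.279); sampled at t=k/8. Machine vertices: (34.637,54.662) → (30.724,50.381) → (35.736,50.052) → (47.221,52.282) → (62.727,55.681) → (79.802,58.855) → (95.994,60.413) → (108.851,58.962) → (115.921,53.112). Open path.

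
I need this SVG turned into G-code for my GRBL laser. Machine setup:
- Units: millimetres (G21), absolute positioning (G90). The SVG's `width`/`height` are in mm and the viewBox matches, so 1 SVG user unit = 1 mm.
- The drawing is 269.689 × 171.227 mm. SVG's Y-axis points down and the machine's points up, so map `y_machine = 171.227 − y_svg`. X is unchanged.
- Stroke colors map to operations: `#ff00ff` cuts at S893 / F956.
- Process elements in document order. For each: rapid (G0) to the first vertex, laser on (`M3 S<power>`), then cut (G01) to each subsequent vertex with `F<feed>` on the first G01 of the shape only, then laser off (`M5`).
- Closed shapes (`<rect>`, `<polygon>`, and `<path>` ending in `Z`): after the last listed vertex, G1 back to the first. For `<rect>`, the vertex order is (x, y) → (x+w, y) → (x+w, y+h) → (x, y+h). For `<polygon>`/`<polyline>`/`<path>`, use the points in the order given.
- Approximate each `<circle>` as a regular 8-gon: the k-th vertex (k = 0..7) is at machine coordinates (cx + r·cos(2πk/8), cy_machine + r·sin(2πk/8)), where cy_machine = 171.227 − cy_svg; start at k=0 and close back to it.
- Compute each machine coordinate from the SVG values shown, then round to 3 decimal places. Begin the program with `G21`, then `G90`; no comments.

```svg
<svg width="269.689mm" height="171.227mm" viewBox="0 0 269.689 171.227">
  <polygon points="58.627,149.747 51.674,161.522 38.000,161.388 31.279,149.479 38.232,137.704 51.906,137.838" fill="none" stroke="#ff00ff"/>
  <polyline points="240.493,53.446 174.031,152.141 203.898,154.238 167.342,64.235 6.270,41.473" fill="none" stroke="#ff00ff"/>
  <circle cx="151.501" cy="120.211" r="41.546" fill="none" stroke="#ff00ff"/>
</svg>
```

G21
G90
G0 X58.627 Y21.480
M3 S893
G01 X51.674 Y9.705 F956
G01 X38.000 Y9.839
G01 X31.279 Y21.748
G01 X38.232 Y33.523
G01 X51.906 Y33.389
G01 X58.627 Y21.480
M5
G0 X240.493 Y117.781
M3 S893
G01 X174.031 Y19.086 F956
G01 X203.898 Y16.989
G01 X167.342 Y106.992
G01 X6.270 Y129.754
M5
G0 X193.047 Y51.016
M3 S893
G01 X180.878 Y80.393 F956
G01 X151.501 Y92.562
G01 X122.124 Y80.393
G01 X109.955 Y51.016
G01 X122.124 Y21.639
G01 X151.501 Y9.470
G01 X180.878 Y21.639
G01 X193.047 Y51.016
M5

1 u = 1 mm; y_m = 171.227 − y.

[1] `<polygon>` regular polygon, #ff00ff→cut S893 F956: (58.627,21.480) → (51.674,9.705) → (38.000,9.839) → (31.279,21.748) → (38.232,33.523) → (51.906,33.389) → (58.627,21.480) (closed)

[2] `<polyline>` open polyline, #ff00ff→cut S893 F956: (240.493,117.781) → (174.031,19.086) → (203.898,16.989) → (167.342,106.992) → (6.270,129.754)

[3] `<circle>` circle, #ff00ff→cut S893 F956: (193.047,51.016) → (180.878,80.393) → (151.501,92.562) → (122.124,80.393) → (109.955,51.016) → (122.124,21.639) → (151.501,9.470) → (180.878,21.639) → (193.047,51.016) (closed)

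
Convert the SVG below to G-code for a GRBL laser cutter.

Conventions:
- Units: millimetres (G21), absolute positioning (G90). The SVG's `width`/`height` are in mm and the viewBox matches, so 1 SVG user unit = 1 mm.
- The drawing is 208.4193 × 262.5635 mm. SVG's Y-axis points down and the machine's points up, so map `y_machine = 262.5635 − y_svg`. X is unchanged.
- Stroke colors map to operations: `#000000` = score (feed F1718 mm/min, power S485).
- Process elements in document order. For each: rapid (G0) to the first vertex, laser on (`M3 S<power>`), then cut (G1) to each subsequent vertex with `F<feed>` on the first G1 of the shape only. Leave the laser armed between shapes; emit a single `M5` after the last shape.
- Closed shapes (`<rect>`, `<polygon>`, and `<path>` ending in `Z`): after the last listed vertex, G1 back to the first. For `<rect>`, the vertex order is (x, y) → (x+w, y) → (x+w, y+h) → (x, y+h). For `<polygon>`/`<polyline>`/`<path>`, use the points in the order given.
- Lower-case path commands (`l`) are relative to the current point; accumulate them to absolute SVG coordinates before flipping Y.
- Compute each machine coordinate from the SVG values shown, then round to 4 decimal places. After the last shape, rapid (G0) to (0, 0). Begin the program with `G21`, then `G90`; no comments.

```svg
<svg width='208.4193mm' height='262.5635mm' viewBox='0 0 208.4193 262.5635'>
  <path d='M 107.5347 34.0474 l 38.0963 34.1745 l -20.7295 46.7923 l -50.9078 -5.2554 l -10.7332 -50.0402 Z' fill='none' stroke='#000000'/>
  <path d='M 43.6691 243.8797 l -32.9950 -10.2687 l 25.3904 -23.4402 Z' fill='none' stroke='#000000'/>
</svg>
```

G21
G90
G0 X107.5347 Y228.5161
M3 S485
G1 X145.6310 Y194.3416 F1718
G1 X124.9015 Y147.5493
G1 X73.9937 Y152.8047
G1 X63.2605 Y202.8449
G1 X107.5347 Y228.5161
G0 X43.6691 Y18.6838
M3 S485
G1 X10.6741 Y28.9525 F1718
G1 X36.0645 Y52.3927
G1 X43.6691 Y18.6838
M5
G0 X0.0000 Y0.0000

Since the viewBox matches the mm dimensions, user units are millimetres directly. The only transform is the Y-flip y_m = 262.5635 − y_svg.

Shape 1 is a regular polygon drawn with `<path>`. Its stroke #000000 means score at S485, F1718. After flipping Y the toolpath is (107.5347,228.5161) → (145.6310,194.3416) → (124.9015,147.5493) → (73.9937,152.8047) → (63.2605,202.8449) → (107.5347,228.5161), returning to the start.

Shape 2 is a regular polygon drawn with `<path>`. Its stroke #000000 means score at S485, F1718. After flipping Y the toolpath is (43.6691,18.6838) → (10.6741,28.9525) → (36.0645,52.3927) → (43.6691,18.6838), returning to the start.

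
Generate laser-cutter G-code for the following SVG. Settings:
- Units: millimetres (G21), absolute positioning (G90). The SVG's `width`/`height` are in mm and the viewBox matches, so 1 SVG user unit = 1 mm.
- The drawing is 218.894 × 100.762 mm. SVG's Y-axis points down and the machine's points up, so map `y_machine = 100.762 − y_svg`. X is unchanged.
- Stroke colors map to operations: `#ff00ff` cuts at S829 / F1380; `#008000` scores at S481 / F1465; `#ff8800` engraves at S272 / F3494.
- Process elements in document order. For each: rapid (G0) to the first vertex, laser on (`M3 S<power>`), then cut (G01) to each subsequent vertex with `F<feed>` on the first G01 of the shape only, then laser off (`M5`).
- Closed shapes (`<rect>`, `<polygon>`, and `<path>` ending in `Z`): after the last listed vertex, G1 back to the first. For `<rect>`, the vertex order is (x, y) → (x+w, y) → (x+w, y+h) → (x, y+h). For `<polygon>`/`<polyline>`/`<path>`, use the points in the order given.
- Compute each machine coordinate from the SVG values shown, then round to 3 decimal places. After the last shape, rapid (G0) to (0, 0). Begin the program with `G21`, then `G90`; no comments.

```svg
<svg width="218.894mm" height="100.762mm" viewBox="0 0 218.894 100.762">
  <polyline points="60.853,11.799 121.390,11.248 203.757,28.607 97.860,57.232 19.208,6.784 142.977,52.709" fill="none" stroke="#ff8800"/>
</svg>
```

G21
G90
G0 X60.853 Y88.963
M3 S272
G01 X121.390 Y89.514 F3494
G01 X203.757 Y72.155
G01 X97.860 Y43.530
G01 X19.208 Y93.978
G01 X142.977 Y48.053
M5
G0 X0.000 Y0.000

viewBox `0 0 218.894 100.762` with mm width/height → 1 unit = 1 mm. Flip: y_m = 100.762 − y_svg.

**Shape 1** — `<polyline>` open polyline, stroke `#ff8800` → engrave (S272, F3494). Machine vertices: (60.853,88.963) → (121.390,89.514) → (203.757,72.155) → (97.860,43.530) → (19.208,93.978) → (142.977,48.053). Open path.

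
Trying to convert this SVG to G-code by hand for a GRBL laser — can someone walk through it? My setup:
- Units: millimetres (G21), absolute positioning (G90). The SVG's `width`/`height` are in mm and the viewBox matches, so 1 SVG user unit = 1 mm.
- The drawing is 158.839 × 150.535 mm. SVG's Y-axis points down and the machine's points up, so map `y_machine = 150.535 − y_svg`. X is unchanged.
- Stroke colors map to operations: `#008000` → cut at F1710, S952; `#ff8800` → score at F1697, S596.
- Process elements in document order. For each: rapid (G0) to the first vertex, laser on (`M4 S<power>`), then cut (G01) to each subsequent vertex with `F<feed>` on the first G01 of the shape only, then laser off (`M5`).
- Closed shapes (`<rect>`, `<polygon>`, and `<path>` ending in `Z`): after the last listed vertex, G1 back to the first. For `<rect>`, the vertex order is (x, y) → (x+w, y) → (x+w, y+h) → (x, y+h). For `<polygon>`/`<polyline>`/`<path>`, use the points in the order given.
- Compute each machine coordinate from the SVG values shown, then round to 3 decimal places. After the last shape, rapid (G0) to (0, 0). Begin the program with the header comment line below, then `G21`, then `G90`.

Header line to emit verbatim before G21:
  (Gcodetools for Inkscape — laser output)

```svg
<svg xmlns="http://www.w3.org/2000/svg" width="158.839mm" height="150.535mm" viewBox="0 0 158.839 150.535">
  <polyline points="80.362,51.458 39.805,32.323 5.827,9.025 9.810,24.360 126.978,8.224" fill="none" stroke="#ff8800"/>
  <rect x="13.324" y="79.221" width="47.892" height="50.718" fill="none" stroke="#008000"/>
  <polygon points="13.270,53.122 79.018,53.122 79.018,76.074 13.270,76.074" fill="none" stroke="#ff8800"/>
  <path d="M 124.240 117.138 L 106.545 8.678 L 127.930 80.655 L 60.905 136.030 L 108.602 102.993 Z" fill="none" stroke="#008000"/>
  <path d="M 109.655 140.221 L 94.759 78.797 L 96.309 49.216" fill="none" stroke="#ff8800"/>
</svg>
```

Since the viewBox matches the mm dimensions, user units are millimetres directly. The only transform is the Y-flip y_m = 150.535 − y_svg.

Shape 1 is a open polyline drawn with `<polyline>`. Its stroke #ff8800 means score at S596, F1697. After flipping Y the toolpath is (80.362,99.077) → (39.805,118.212) → (5.827,141.510) → (9.810,126.175) → (126.978,142.311).

Shape 2 is a rectangle drawn with `<rect>`. Its stroke #008000 means cut at S952, F1710. After flipping Y the toolpath is (13.324,71.314) → (61.216,71.314) → (61.216,20.596) → (13.324,20.596) → (13.324,71.314), returning to the start.

Shape 3 is a rectangle drawn with `<polygon>`. Its stroke #ff8800 means score at S596, F1697. After flipping Y the toolpath is (13.270,97.413) → (79.018,97.413) → (79.018,74.461) → (13.270,74.461) → (13.270,97.413), returning to the start.

Shape 4 is a closed polygon drawn with `<path>`. Its stroke #008000 means cut at S952, F1710. After flipping Y the toolpath is (124.240,33.397) → (106.545,141.857) → (127.930,69.880) → (60.905,14.505) → (108.602,47.542) → (124.240,33.397), returning to the start.

Shape 5 is a open polyline drawn with `<path>`. Its stroke #ff8800 means score at S596, F1697. After flipping Y the toolpath is (109.655,10.314) → (94.759,71.738) → (96.309,101.319).

(Gcodetools for Inkscape — laser output)
G21
G90
G0 X80.362 Y99.077
M4 S596
G01 X39.805 Y118.212 F1697
G01 X5.827 Y141.510
G01 X9.810 Y126.175
G01 X126.978 Y142.311
M5
G0 X13.324 Y71.314
M4 S952
G01 X61.216 Y71.314 F1710
G01 X61.216 Y20.596
G01 X13.324 Y20.596
G01 X13.324 Y71.314
M5
G0 X13.270 Y97.413
M4 S596
G01 X79.018 Y97.413 F1697
G01 X79.018 Y74.461
G01 X13.270 Y74.461
G01 X13.270 Y97.413
M5
G0 X124.240 Y33.397
M4 S952
G01 X106.545 Y141.857 F1710
G01 X127.930 Y69.880
G01 X60.905 Y14.505
G01 X108.602 Y47.542
G01 X124.240 Y33.397
M5
G0 X109.655 Y10.314
M4 S596
G01 X94.759 Y71.738 F1697
G01 X96.309 Y101.319
M5
G0 X0.000 Y0.000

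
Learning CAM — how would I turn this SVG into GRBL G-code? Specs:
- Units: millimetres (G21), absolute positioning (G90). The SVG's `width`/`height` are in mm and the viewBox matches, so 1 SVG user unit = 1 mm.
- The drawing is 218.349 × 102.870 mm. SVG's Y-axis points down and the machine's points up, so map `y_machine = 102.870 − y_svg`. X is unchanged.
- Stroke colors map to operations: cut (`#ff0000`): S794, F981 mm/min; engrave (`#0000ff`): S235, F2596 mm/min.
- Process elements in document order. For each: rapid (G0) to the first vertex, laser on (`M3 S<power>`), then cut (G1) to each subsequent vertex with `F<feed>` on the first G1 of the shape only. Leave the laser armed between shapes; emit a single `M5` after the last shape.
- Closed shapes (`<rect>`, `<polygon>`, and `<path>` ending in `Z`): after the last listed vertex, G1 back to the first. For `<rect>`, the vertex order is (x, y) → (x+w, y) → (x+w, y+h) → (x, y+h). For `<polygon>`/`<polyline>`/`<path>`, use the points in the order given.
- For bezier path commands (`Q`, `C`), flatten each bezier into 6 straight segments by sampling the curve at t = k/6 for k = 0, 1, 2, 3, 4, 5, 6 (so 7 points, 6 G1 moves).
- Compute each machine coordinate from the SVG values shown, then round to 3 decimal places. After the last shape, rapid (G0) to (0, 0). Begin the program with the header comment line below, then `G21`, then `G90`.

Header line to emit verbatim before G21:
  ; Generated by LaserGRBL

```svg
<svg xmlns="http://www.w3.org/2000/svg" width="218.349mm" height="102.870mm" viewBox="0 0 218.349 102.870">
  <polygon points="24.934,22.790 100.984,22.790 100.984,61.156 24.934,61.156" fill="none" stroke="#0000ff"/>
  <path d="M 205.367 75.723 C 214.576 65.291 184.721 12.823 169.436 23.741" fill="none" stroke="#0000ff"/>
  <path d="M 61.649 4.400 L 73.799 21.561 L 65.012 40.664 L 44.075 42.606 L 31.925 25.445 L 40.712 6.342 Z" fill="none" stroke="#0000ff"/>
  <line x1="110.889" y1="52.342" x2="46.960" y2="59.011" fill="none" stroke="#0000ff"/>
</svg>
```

viewBox `0 0 218.349 102.870` with mm width/height → 1 unit = 1 mm. Flip: y_m = 102.870 − y_svg.

**Shape 1** — `<polygon>` rectangle, stroke `#0000ff` → engrave (S235, F2596). Machine vertices: (24.934,80.080) → (100.984,80.080) → (100.984,41.714) → (24.934,41.714) → (24.934,80.080). Closed: final G1 returns to the first vertex.

**Shape 2** — `<path>` cubic bezier, stroke `#0000ff` → engrave (S235, F2596). Control points (SVG): P0=(205.367,75.723), P1=(214.576,65.291), P2=(184.721,12.823), P3=(169.436,23.741); sampled at t=k/6. Machine vertices: (205.367,27.147) → (206.964,35.378) → (203.541,47.686) → (196.587,61.144) → (187.591,72.823) → (178.044,79.794) → (169.436,79.129). Open path.

**Shape 3** — `<path>` regular polygon, stroke `#0000ff` → engrave (S235, F2596). Machine vertices: (61.649,98.470) → (73.799,81.309) → (65.012,62.206) → (44.075,60.264) → (31.925,77.425) → (40.712,96.528) → (61.649,98.470). Closed: final G1 returns to the first vertex.

**Shape 4** — `<line>` line segment, stroke `#0000ff` → engrave (S235, F2596). Machine vertices: (110.889,50.528) → (46.960,43.859). Open path.

; Generated by LaserGRBL
G21
G90
G0 X24.934 Y80.080
M3 S235
G1 X100.984 Y80.080 F2596
G1 X100.984 Y41.714
G1 X24.934 Y41.714
G1 X24.934 Y80.080
G0 X205.367 Y27.147
M3 S235
G1 X206.964 Y35.378 F2596
G1 X203.541 Y47.686
G1 X196.587 Y61.144
G1 X187.591 Y72.823
G1 X178.044 Y79.794
G1 X169.436 Y79.129
G0 X61.649 Y98.470
M3 S235
G1 X73.799 Y81.309 F2596
G1 X65.012 Y62.206
G1 X44.075 Y60.264
G1 X31.925 Y77.425
G1 X40.712 Y96.528
G1 X61.649 Y98.470
G0 X110.889 Y50.528
M3 S235
G1 X46.960 Y43.859 F2596
M5
G0 X0.000 Y0.000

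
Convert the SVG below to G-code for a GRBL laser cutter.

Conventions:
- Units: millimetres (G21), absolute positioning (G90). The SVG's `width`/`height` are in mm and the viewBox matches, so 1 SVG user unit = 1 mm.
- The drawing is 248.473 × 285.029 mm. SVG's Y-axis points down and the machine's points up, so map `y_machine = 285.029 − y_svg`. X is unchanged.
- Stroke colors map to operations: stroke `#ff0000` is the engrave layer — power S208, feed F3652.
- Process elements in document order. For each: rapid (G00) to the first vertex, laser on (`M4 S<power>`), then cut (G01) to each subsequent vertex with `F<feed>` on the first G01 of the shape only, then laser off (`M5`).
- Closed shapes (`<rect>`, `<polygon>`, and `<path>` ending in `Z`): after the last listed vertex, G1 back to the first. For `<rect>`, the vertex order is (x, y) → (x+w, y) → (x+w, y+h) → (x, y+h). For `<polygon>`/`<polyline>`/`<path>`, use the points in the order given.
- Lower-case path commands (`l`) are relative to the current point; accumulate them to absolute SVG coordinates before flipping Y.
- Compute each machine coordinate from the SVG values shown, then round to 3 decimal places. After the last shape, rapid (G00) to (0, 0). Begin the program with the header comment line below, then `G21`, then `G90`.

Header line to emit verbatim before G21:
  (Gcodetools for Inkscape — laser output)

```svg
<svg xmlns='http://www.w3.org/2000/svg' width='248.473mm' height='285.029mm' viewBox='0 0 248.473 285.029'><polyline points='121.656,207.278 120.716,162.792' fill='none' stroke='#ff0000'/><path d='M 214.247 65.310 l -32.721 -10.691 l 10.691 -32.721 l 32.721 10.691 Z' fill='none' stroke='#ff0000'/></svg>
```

(Gcodetools for Inkscape — laser output)
G21
G90
G00 X121.656 Y77.751
M4 S208
G01 X120.716 Y122.237 F3652
M5
G00 X214.247 Y219.719
M4 S208
G01 X181.526 Y230.410 F3652
G01 X192.217 Y263.131
G01 X224.938 Y252.440
G01 X214.247 Y219.719
M5
G00 X0.000 Y0.000

Since the viewBox matches the mm dimensions, user units are millimetres directly. The only transform is the Y-flip y_m = 285.029 − y_svg.

Shape 1 is a line segment drawn with `<polyline>`. Its stroke #ff0000 means engrave at S208, F3652. After flipping Y the toolpath is (121.656,77.751) → (120.716,122.237).

Shape 2 is a regular polygon drawn with `<path>`. Its stroke #ff0000 means engrave at S208, F3652. After flipping Y the toolpath is (214.247,219.719) → (181.526,230.410) → (192.217,263.131) → (224.938,252.440) → (214.247,219.719), returning to the start.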